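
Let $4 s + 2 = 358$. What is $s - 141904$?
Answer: $-141815$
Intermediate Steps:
$s = 89$ ($s = - \frac{1}{2} + \frac{1}{4} \cdot 358 = - \frac{1}{2} + \frac{179}{2} = 89$)
$s - 141904 = 89 - 141904 = -141815$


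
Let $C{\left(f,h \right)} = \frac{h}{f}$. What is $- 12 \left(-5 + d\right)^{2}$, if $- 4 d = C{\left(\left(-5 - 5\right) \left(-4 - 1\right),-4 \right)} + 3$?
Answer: $- \frac{984987}{2500} \approx -393.99$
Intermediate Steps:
$d = - \frac{73}{100}$ ($d = - \frac{- \frac{4}{\left(-5 - 5\right) \left(-4 - 1\right)} + 3}{4} = - \frac{- \frac{4}{\left(-10\right) \left(-5\right)} + 3}{4} = - \frac{- \frac{4}{50} + 3}{4} = - \frac{\left(-4\right) \frac{1}{50} + 3}{4} = - \frac{- \frac{2}{25} + 3}{4} = \left(- \frac{1}{4}\right) \frac{73}{25} = - \frac{73}{100} \approx -0.73$)
$- 12 \left(-5 + d\right)^{2} = - 12 \left(-5 - \frac{73}{100}\right)^{2} = - 12 \left(- \frac{573}{100}\right)^{2} = \left(-12\right) \frac{328329}{10000} = - \frac{984987}{2500}$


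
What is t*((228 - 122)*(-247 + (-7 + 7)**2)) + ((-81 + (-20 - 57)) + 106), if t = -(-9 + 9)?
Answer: -52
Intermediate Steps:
t = 0 (t = -1*0 = 0)
t*((228 - 122)*(-247 + (-7 + 7)**2)) + ((-81 + (-20 - 57)) + 106) = 0*((228 - 122)*(-247 + (-7 + 7)**2)) + ((-81 + (-20 - 57)) + 106) = 0*(106*(-247 + 0**2)) + ((-81 - 77) + 106) = 0*(106*(-247 + 0)) + (-158 + 106) = 0*(106*(-247)) - 52 = 0*(-26182) - 52 = 0 - 52 = -52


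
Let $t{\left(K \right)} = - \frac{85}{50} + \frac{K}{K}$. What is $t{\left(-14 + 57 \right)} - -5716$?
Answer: $\frac{57153}{10} \approx 5715.3$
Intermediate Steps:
$t{\left(K \right)} = - \frac{7}{10}$ ($t{\left(K \right)} = \left(-85\right) \frac{1}{50} + 1 = - \frac{17}{10} + 1 = - \frac{7}{10}$)
$t{\left(-14 + 57 \right)} - -5716 = - \frac{7}{10} - -5716 = - \frac{7}{10} + 5716 = \frac{57153}{10}$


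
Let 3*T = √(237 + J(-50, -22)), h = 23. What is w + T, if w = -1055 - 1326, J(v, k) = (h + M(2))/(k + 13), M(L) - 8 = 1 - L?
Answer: -2381 + √2103/9 ≈ -2375.9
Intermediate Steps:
M(L) = 9 - L (M(L) = 8 + (1 - L) = 9 - L)
J(v, k) = 30/(13 + k) (J(v, k) = (23 + (9 - 1*2))/(k + 13) = (23 + (9 - 2))/(13 + k) = (23 + 7)/(13 + k) = 30/(13 + k))
T = √2103/9 (T = √(237 + 30/(13 - 22))/3 = √(237 + 30/(-9))/3 = √(237 + 30*(-⅑))/3 = √(237 - 10/3)/3 = √(701/3)/3 = (√2103/3)/3 = √2103/9 ≈ 5.0954)
w = -2381
w + T = -2381 + √2103/9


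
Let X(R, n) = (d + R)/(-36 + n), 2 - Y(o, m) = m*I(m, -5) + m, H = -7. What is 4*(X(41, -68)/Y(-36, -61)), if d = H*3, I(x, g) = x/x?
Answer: -5/806 ≈ -0.0062035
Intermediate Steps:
I(x, g) = 1
Y(o, m) = 2 - 2*m (Y(o, m) = 2 - (m*1 + m) = 2 - (m + m) = 2 - 2*m)
d = -21 (d = -7*3 = -21)
X(R, n) = (-21 + R)/(-36 + n)
4*(X(41, -68)/Y(-36, -61)) = 4*(((-21 + 41)/(-36 - 68))/(2 - 2*(-61))) = 4*((20/(-104))/(2 + 122)) = 4*(-1/104*20/124) = 4*(-5/26*1/124) = 4*(-5/3224) = -5/806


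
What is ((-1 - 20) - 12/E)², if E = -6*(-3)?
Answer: 4225/9 ≈ 469.44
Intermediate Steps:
E = 18
((-1 - 20) - 12/E)² = ((-1 - 20) - 12/18)² = (-21 - 12*1/18)² = (-21 - ⅔)² = (-65/3)² = 4225/9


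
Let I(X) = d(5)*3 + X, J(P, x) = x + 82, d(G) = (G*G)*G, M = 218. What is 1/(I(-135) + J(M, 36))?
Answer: 1/358 ≈ 0.0027933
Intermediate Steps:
d(G) = G**3 (d(G) = G**2*G = G**3)
J(P, x) = 82 + x
I(X) = 375 + X (I(X) = 5**3*3 + X = 125*3 + X = 375 + X)
1/(I(-135) + J(M, 36)) = 1/((375 - 135) + (82 + 36)) = 1/(240 + 118) = 1/358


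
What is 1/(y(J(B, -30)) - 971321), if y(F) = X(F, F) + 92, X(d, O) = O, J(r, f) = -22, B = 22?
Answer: -1/971251 ≈ -1.0296e-6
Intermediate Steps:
y(F) = 92 + F (y(F) = F + 92 = 92 + F)
1/(y(J(B, -30)) - 971321) = 1/((92 - 22) - 971321) = 1/(70 - 971321) = 1/(-971251) = -1/971251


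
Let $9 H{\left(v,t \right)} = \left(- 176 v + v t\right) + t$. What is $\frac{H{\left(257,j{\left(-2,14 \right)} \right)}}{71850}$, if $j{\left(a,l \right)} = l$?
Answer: $- \frac{4162}{64665} \approx -0.064363$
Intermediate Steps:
$H{\left(v,t \right)} = - \frac{176 v}{9} + \frac{t}{9} + \frac{t v}{9}$ ($H{\left(v,t \right)} = \frac{\left(- 176 v + v t\right) + t}{9} = \frac{\left(- 176 v + t v\right) + t}{9} = \frac{t - 176 v + t v}{9} = - \frac{176 v}{9} + \frac{t}{9} + \frac{t v}{9}$)
$\frac{H{\left(257,j{\left(-2,14 \right)} \right)}}{71850} = \frac{\left(- \frac{176}{9}\right) 257 + \frac{1}{9} \cdot 14 + \frac{1}{9} \cdot 14 \cdot 257}{71850} = \left(- \frac{45232}{9} + \frac{14}{9} + \frac{3598}{9}\right) \frac{1}{71850} = \left(- \frac{41620}{9}\right) \frac{1}{71850} = - \frac{4162}{64665}$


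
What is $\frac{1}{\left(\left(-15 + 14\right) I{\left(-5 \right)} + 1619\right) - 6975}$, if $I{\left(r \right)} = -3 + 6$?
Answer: $- \frac{1}{5359} \approx -0.0001866$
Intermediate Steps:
$I{\left(r \right)} = 3$
$\frac{1}{\left(\left(-15 + 14\right) I{\left(-5 \right)} + 1619\right) - 6975} = \frac{1}{\left(\left(-15 + 14\right) 3 + 1619\right) - 6975} = \frac{1}{\left(\left(-1\right) 3 + 1619\right) - 6975} = \frac{1}{\left(-3 + 1619\right) - 6975} = \frac{1}{1616 - 6975} = \frac{1}{-5359} = - \frac{1}{5359}$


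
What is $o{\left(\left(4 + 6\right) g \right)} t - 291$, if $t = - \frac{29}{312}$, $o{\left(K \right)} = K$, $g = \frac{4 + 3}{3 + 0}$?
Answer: $- \frac{137203}{468} \approx -293.17$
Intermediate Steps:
$g = \frac{7}{3} \approx 2.3333$
$t = - \frac{29}{312}$ ($t = \left(-29\right) \frac{1}{312} = - \frac{29}{312} \approx -0.092949$)
$o{\left(\left(4 + 6\right) g \right)} t - 291 = \left(4 + 6\right) \frac{7}{3} \left(- \frac{29}{312}\right) - 291 = 10 \cdot \frac{7}{3} \left(- \frac{29}{312}\right) - 291 = \frac{70}{3} \left(- \frac{29}{312}\right) - 291 = - \frac{1015}{468} - 291 = - \frac{137203}{468}$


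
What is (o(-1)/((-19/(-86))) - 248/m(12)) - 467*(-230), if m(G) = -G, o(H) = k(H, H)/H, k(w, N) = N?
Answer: 6123806/57 ≈ 1.0744e+5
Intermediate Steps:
o(H) = 1 (o(H) = H/H = 1)
(o(-1)/((-19/(-86))) - 248/m(12)) - 467*(-230) = (1/(-19/(-86)) - 248/((-1*12))) - 467*(-230) = (1/(-19*(-1/86)) - 248/(-12)) + 107410 = (1/(19/86) - 248*(-1/12)) + 107410 = (1*(86/19) + 62/3) + 107410 = (86/19 + 62/3) + 107410 = 1436/57 + 107410 = 6123806/57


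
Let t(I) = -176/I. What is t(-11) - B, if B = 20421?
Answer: -20405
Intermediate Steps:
t(-11) - B = -176/(-11) - 1*20421 = -176*(-1/11) - 20421 = 16 - 20421 = -20405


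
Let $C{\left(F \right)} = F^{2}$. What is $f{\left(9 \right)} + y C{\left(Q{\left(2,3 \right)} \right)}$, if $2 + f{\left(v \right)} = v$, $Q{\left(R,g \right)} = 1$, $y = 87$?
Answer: $94$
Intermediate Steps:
$f{\left(v \right)} = -2 + v$
$f{\left(9 \right)} + y C{\left(Q{\left(2,3 \right)} \right)} = \left(-2 + 9\right) + 87 \cdot 1^{2} = 7 + 87 \cdot 1 = 7 + 87 = 94$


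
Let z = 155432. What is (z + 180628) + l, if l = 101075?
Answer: 437135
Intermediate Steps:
(z + 180628) + l = (155432 + 180628) + 101075 = 336060 + 101075 = 437135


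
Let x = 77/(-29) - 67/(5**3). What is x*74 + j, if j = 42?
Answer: -703782/3625 ≈ -194.15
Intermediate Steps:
x = -11568/3625 (x = 77*(-1/29) - 67/125 = -77/29 - 67*1/125 = -77/29 - 67/125 = -11568/3625 ≈ -3.1912)
x*74 + j = -11568/3625*74 + 42 = -856032/3625 + 42 = -703782/3625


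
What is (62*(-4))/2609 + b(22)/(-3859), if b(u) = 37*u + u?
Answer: -3138156/10068131 ≈ -0.31169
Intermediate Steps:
b(u) = 38*u
(62*(-4))/2609 + b(22)/(-3859) = (62*(-4))/2609 + (38*22)/(-3859) = -248*1/2609 + 836*(-1/3859) = -248/2609 - 836/3859 = -3138156/10068131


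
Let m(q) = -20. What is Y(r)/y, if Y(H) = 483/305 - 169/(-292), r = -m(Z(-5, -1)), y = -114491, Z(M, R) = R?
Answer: -192581/10196568460 ≈ -1.8887e-5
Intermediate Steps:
r = 20 (r = -1*(-20) = 20)
Y(H) = 192581/89060 (Y(H) = 483*(1/305) - 169*(-1/292) = 483/305 + 169/292 = 192581/89060)
Y(r)/y = (192581/89060)/(-114491) = (192581/89060)*(-1/114491) = -192581/10196568460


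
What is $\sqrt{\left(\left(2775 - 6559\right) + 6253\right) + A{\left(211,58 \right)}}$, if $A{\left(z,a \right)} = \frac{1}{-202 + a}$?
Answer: $\frac{\sqrt{355535}}{12} \approx 49.689$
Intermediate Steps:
$\sqrt{\left(\left(2775 - 6559\right) + 6253\right) + A{\left(211,58 \right)}} = \sqrt{\left(\left(2775 - 6559\right) + 6253\right) + \frac{1}{-202 + 58}} = \sqrt{\left(-3784 + 6253\right) + \frac{1}{-144}} = \sqrt{2469 - \frac{1}{144}} = \sqrt{\frac{355535}{144}} = \frac{\sqrt{355535}}{12}$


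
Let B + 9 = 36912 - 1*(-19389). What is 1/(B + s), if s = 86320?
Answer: 1/142612 ≈ 7.0120e-6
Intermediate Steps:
B = 56292 (B = -9 + (36912 - 1*(-19389)) = -9 + (36912 + 19389) = -9 + 56301 = 56292)
1/(B + s) = 1/(56292 + 86320) = 1/142612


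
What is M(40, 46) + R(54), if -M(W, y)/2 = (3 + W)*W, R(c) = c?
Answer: -3386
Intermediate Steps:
M(W, y) = -2*W*(3 + W) (M(W, y) = -2*(3 + W)*W = -2*W*(3 + W))
M(40, 46) + R(54) = -2*40*(3 + 40) + 54 = -2*40*43 + 54 = -3440 + 54 = -3386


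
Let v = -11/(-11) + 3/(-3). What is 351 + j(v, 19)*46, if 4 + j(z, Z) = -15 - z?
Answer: -523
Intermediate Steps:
v = 0 (v = -11*(-1/11) + 3*(-⅓) = 1 - 1 = 0)
j(z, Z) = -19 - z (j(z, Z) = -4 + (-15 - z) = -19 - z)
351 + j(v, 19)*46 = 351 + (-19 - 1*0)*46 = 351 + (-19 + 0)*46 = 351 - 19*46 = 351 - 874 = -523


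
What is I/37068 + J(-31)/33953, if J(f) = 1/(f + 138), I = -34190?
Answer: -62105620711/67333484514 ≈ -0.92236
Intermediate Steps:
J(f) = 1/(138 + f)
I/37068 + J(-31)/33953 = -34190/37068 + 1/((138 - 31)*33953) = -34190*1/37068 + (1/33953)/107 = -17095/18534 + (1/107)*(1/33953) = -17095/18534 + 1/3632971 = -62105620711/67333484514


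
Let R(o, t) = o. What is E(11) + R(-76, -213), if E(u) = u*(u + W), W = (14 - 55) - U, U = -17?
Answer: -219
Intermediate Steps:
W = -24 (W = (14 - 55) - 1*(-17) = -41 + 17 = -24)
E(u) = u*(-24 + u) (E(u) = u*(u - 24) = u*(-24 + u))
E(11) + R(-76, -213) = 11*(-24 + 11) - 76 = 11*(-13) - 76 = -143 - 76 = -219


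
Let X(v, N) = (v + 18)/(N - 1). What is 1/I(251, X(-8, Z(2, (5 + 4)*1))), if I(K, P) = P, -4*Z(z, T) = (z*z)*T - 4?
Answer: -9/10 ≈ -0.90000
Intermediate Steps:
Z(z, T) = 1 - T*z²/4 (Z(z, T) = -((z*z)*T - 4)/4 = -(z²*T - 4)/4 = -(T*z² - 4)/4 = -(-4 + T*z²)/4 = 1 - T*z²/4)
X(v, N) = (18 + v)/(-1 + N)
1/I(251, X(-8, Z(2, (5 + 4)*1))) = 1/((18 - 8)/(-1 + (1 - ¼*(5 + 4)*1*2²))) = 1/(10/(-1 + (1 - ¼*9*1*4))) = 1/(10/(-1 + (1 - ¼*9*4))) = 1/(10/(-1 + (1 - 9))) = 1/(10/(-1 - 8)) = 1/(10/(-9)) = 1/(-⅑*10) = 1/(-10/9) = -9/10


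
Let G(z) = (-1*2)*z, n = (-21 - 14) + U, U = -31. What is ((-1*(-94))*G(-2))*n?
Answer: -24816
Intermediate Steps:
n = -66 (n = (-21 - 14) - 31 = -35 - 31 = -66)
G(z) = -2*z
((-1*(-94))*G(-2))*n = ((-1*(-94))*(-2*(-2)))*(-66) = (94*4)*(-66) = 376*(-66) = -24816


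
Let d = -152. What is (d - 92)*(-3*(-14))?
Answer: -10248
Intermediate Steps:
(d - 92)*(-3*(-14)) = (-152 - 92)*(-3*(-14)) = -244*42 = -10248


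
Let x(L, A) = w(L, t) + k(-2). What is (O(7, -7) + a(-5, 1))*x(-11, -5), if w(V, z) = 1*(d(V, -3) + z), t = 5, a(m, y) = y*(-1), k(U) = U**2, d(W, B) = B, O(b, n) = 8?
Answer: 42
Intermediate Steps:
a(m, y) = -y
w(V, z) = -3 + z (w(V, z) = 1*(-3 + z) = -3 + z)
x(L, A) = 6 (x(L, A) = (-3 + 5) + (-2)**2 = 2 + 4 = 6)
(O(7, -7) + a(-5, 1))*x(-11, -5) = (8 - 1*1)*6 = (8 - 1)*6 = 7*6 = 42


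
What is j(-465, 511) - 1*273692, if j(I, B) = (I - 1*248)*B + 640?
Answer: -637395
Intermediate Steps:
j(I, B) = 640 + B*(-248 + I) (j(I, B) = (I - 248)*B + 640 = (-248 + I)*B + 640 = B*(-248 + I) + 640 = 640 + B*(-248 + I))
j(-465, 511) - 1*273692 = (640 - 248*511 + 511*(-465)) - 1*273692 = (640 - 126728 - 237615) - 273692 = -363703 - 273692 = -637395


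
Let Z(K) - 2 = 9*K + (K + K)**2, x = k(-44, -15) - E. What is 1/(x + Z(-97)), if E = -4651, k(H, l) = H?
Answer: 1/41372 ≈ 2.4171e-5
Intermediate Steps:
x = 4607 (x = -44 - 1*(-4651) = -44 + 4651 = 4607)
Z(K) = 2 + 4*K**2 + 9*K (Z(K) = 2 + (9*K + (K + K)**2) = 2 + (9*K + (2*K)**2) = 2 + (9*K + 4*K**2) = 2 + (4*K**2 + 9*K) = 2 + 4*K**2 + 9*K)
1/(x + Z(-97)) = 1/(4607 + (2 + 4*(-97)**2 + 9*(-97))) = 1/(4607 + (2 + 4*9409 - 873)) = 1/(4607 + (2 + 37636 - 873)) = 1/(4607 + 36765) = 1/41372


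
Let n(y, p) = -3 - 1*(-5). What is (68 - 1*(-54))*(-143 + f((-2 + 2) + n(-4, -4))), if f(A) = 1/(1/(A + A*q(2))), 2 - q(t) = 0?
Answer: -16714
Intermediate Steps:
q(t) = 2 (q(t) = 2 - 1*0 = 2 + 0 = 2)
n(y, p) = 2 (n(y, p) = -3 + 5 = 2)
f(A) = 3*A (f(A) = 1/(1/(A + A*2)) = 1/(1/(A + 2*A)) = 1/(1/(3*A)) = 3*A)
(68 - 1*(-54))*(-143 + f((-2 + 2) + n(-4, -4))) = (68 - 1*(-54))*(-143 + 3*((-2 + 2) + 2)) = (68 + 54)*(-143 + 3*(0 + 2)) = 122*(-143 + 3*2) = 122*(-143 + 6) = 122*(-137) = -16714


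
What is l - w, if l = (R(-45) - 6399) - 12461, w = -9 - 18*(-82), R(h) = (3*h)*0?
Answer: -20327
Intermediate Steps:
R(h) = 0
w = 1467 (w = -9 + 1476 = 1467)
l = -18860 (l = (0 - 6399) - 12461 = -6399 - 12461 = -18860)
l - w = -18860 - 1*1467 = -18860 - 1467 = -20327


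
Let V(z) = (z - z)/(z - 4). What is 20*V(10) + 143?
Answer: 143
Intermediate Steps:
V(z) = 0 (V(z) = 0/(-4 + z) = 0)
20*V(10) + 143 = 20*0 + 143 = 0 + 143 = 143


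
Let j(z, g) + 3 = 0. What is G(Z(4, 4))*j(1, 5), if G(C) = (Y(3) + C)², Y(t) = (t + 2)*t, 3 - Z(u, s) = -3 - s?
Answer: -1875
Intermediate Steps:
Z(u, s) = 6 + s (Z(u, s) = 3 - (-3 - s) = 3 + (3 + s) = 6 + s)
j(z, g) = -3 (j(z, g) = -3 + 0 = -3)
Y(t) = t*(2 + t) (Y(t) = (2 + t)*t = t*(2 + t))
G(C) = (15 + C)² (G(C) = (3*(2 + 3) + C)² = (3*5 + C)² = (15 + C)²)
G(Z(4, 4))*j(1, 5) = (15 + (6 + 4))²*(-3) = (15 + 10)²*(-3) = 25²*(-3) = 625*(-3) = -1875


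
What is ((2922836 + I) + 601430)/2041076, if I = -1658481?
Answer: 1865785/2041076 ≈ 0.91412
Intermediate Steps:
((2922836 + I) + 601430)/2041076 = ((2922836 - 1658481) + 601430)/2041076 = (1264355 + 601430)*(1/2041076) = 1865785*(1/2041076) = 1865785/2041076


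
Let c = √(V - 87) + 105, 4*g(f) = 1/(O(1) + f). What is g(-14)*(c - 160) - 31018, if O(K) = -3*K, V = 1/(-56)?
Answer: -2109169/68 - I*√68222/1904 ≈ -31017.0 - 0.13718*I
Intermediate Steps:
V = -1/56 ≈ -0.017857
g(f) = 1/(4*(-3 + f)) (g(f) = 1/(4*(-3*1 + f)) = 1/(4*(-3 + f)))
c = 105 + I*√68222/28 (c = √(-1/56 - 87) + 105 = √(-4873/56) + 105 = I*√68222/28 + 105 = 105 + I*√68222/28 ≈ 105.0 + 9.3283*I)
g(-14)*(c - 160) - 31018 = (1/(4*(-3 - 14)))*((105 + I*√68222/28) - 160) - 31018 = ((¼)/(-17))*(-55 + I*√68222/28) - 31018 = ((¼)*(-1/17))*(-55 + I*√68222/28) - 31018 = -(-55 + I*√68222/28)/68 - 31018 = (55/68 - I*√68222/1904) - 31018 = -2109169/68 - I*√68222/1904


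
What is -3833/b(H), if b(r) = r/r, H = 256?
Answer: -3833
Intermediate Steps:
b(r) = 1
-3833/b(H) = -3833/1 = -3833*1 = -3833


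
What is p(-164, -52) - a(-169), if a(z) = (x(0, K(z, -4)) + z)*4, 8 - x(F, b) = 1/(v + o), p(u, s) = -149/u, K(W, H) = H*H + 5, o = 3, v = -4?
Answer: 105109/164 ≈ 640.91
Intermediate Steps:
K(W, H) = 5 + H**2 (K(W, H) = H**2 + 5 = 5 + H**2)
x(F, b) = 9 (x(F, b) = 8 - 1/(-4 + 3) = 8 - 1/(-1) = 8 - 1*(-1) = 8 + 1 = 9)
a(z) = 36 + 4*z (a(z) = (9 + z)*4 = 36 + 4*z)
p(-164, -52) - a(-169) = -149/(-164) - (36 + 4*(-169)) = -149*(-1/164) - (36 - 676) = 149/164 - 1*(-640) = 149/164 + 640 = 105109/164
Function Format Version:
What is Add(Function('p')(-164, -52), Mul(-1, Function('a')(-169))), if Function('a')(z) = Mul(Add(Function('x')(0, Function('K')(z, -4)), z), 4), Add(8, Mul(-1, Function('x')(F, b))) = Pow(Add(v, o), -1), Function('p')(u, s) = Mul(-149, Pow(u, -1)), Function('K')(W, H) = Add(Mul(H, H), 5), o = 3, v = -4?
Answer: Rational(105109, 164) ≈ 640.91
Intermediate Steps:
Function('K')(W, H) = Add(5, Pow(H, 2)) (Function('K')(W, H) = Add(Pow(H, 2), 5) = Add(5, Pow(H, 2)))
Function('x')(F, b) = 9 (Function('x')(F, b) = Add(8, Mul(-1, Pow(Add(-4, 3), -1))) = Add(8, Mul(-1, Pow(-1, -1))) = Add(8, Mul(-1, -1)) = Add(8, 1) = 9)
Function('a')(z) = Add(36, Mul(4, z)) (Function('a')(z) = Mul(Add(9, z), 4) = Add(36, Mul(4, z)))
Add(Function('p')(-164, -52), Mul(-1, Function('a')(-169))) = Add(Mul(-149, Pow(-164, -1)), Mul(-1, Add(36, Mul(4, -169)))) = Add(Mul(-149, Rational(-1, 164)), Mul(-1, Add(36, -676))) = Add(Rational(149, 164), Mul(-1, -640)) = Add(Rational(149, 164), 640) = Rational(105109, 164)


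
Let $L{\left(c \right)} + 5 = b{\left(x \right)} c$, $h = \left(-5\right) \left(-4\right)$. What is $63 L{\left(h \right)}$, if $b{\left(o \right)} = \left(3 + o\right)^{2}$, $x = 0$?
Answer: $11025$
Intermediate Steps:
$h = 20$
$L{\left(c \right)} = -5 + 9 c$ ($L{\left(c \right)} = -5 + \left(3 + 0\right)^{2} c = -5 + 3^{2} c = -5 + 9 c$)
$63 L{\left(h \right)} = 63 \left(-5 + 9 \cdot 20\right) = 63 \left(-5 + 180\right) = 63 \cdot 175 = 11025$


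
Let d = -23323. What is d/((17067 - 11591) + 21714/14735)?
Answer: -49094915/11530082 ≈ -4.2580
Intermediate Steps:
d/((17067 - 11591) + 21714/14735) = -23323/((17067 - 11591) + 21714/14735) = -23323/(5476 + 21714*(1/14735)) = -23323/(5476 + 3102/2105) = -23323/11530082/2105 = -23323*2105/11530082 = -49094915/11530082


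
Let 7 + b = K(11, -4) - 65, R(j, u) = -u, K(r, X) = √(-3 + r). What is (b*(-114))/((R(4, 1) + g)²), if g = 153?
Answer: 27/76 - 3*√2/304 ≈ 0.34131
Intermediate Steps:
b = -72 + 2*√2 (b = -7 + (√(-3 + 11) - 65) = -7 + (√8 - 65) = -7 + (2*√2 - 65) = -7 + (-65 + 2*√2) = -72 + 2*√2 ≈ -69.172)
(b*(-114))/((R(4, 1) + g)²) = ((-72 + 2*√2)*(-114))/((-1*1 + 153)²) = (8208 - 228*√2)/((-1 + 153)²) = (8208 - 228*√2)/(152²) = (8208 - 228*√2)/23104 = (8208 - 228*√2)*(1/23104) = 27/76 - 3*√2/304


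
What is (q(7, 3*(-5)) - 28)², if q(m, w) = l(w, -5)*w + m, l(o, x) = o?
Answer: 41616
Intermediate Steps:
q(m, w) = m + w² (q(m, w) = w*w + m = w² + m = m + w²)
(q(7, 3*(-5)) - 28)² = ((7 + (3*(-5))²) - 28)² = ((7 + (-15)²) - 28)² = ((7 + 225) - 28)² = (232 - 28)² = 204² = 41616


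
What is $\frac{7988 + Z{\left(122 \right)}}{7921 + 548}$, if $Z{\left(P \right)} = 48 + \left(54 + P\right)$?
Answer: $\frac{8212}{8469} \approx 0.96965$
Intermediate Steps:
$Z{\left(P \right)} = 102 + P$
$\frac{7988 + Z{\left(122 \right)}}{7921 + 548} = \frac{7988 + \left(102 + 122\right)}{7921 + 548} = \frac{7988 + 224}{8469} = 8212 \cdot \frac{1}{8469} = \frac{8212}{8469}$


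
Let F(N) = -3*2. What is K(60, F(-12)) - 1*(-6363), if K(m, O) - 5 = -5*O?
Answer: 6398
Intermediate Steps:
F(N) = -6
K(m, O) = 5 - 5*O
K(60, F(-12)) - 1*(-6363) = (5 - 5*(-6)) - 1*(-6363) = (5 + 30) + 6363 = 35 + 6363 = 6398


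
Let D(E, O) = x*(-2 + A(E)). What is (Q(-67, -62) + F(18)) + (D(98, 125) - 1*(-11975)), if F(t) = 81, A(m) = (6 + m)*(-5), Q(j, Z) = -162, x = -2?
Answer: 12938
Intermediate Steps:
A(m) = -30 - 5*m
D(E, O) = 64 + 10*E (D(E, O) = -2*(-2 + (-30 - 5*E)) = -2*(-32 - 5*E) = 64 + 10*E)
(Q(-67, -62) + F(18)) + (D(98, 125) - 1*(-11975)) = (-162 + 81) + ((64 + 10*98) - 1*(-11975)) = -81 + ((64 + 980) + 11975) = -81 + (1044 + 11975) = -81 + 13019 = 12938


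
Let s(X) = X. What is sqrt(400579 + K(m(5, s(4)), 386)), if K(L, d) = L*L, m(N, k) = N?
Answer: 2*sqrt(100151) ≈ 632.93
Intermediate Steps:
K(L, d) = L**2
sqrt(400579 + K(m(5, s(4)), 386)) = sqrt(400579 + 5**2) = sqrt(400579 + 25) = sqrt(400604) = 2*sqrt(100151)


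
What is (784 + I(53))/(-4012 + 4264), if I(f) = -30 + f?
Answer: 269/84 ≈ 3.2024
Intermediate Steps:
(784 + I(53))/(-4012 + 4264) = (784 + (-30 + 53))/(-4012 + 4264) = (784 + 23)/252 = 807*(1/252) = 269/84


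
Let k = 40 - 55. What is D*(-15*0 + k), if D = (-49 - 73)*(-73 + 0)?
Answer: -133590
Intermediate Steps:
k = -15
D = 8906 (D = -122*(-73) = 8906)
D*(-15*0 + k) = 8906*(-15*0 - 15) = 8906*(0 - 15) = 8906*(-15) = -133590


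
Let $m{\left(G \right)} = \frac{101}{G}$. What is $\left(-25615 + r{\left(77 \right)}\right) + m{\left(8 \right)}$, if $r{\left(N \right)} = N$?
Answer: $- \frac{204203}{8} \approx -25525.0$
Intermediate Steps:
$\left(-25615 + r{\left(77 \right)}\right) + m{\left(8 \right)} = \left(-25615 + 77\right) + \frac{101}{8} = -25538 + 101 \cdot \frac{1}{8} = -25538 + \frac{101}{8} = - \frac{204203}{8}$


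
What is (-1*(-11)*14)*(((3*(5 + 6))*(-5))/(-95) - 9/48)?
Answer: 36267/152 ≈ 238.60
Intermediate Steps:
(-1*(-11)*14)*(((3*(5 + 6))*(-5))/(-95) - 9/48) = (11*14)*(((3*11)*(-5))*(-1/95) - 9*1/48) = 154*((33*(-5))*(-1/95) - 3/16) = 154*(-165*(-1/95) - 3/16) = 154*(33/19 - 3/16) = 154*(471/304) = 36267/152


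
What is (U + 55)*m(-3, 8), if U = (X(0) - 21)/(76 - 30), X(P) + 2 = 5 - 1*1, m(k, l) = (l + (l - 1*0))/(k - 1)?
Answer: -5022/23 ≈ -218.35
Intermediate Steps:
m(k, l) = 2*l/(-1 + k) (m(k, l) = (l + (l + 0))/(-1 + k) = (l + l)/(-1 + k) = (2*l)/(-1 + k) = 2*l/(-1 + k))
X(P) = 2 (X(P) = -2 + (5 - 1*1) = -2 + (5 - 1) = -2 + 4 = 2)
U = -19/46 (U = (2 - 21)/(76 - 30) = -19/46 ≈ -0.41304)
(U + 55)*m(-3, 8) = (-19/46 + 55)*(2*8/(-1 - 3)) = 2511*(2*8/(-4))/46 = 2511*(2*8*(-1/4))/46 = (2511/46)*(-4) = -5022/23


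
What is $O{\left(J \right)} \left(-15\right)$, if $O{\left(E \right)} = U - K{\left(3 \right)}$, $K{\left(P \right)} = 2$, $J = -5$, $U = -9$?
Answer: $165$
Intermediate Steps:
$O{\left(E \right)} = -11$ ($O{\left(E \right)} = -9 - 2 = -11$)
$O{\left(J \right)} \left(-15\right) = \left(-11\right) \left(-15\right) = 165$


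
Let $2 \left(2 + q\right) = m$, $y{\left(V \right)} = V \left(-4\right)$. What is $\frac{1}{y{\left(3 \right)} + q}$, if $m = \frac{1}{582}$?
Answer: $- \frac{1164}{16295} \approx -0.071433$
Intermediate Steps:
$y{\left(V \right)} = - 4 V$
$m = \frac{1}{582} \approx 0.0017182$
$q = - \frac{2327}{1164}$ ($q = -2 + \frac{1}{2} \cdot \frac{1}{582} = -2 + \frac{1}{1164} = - \frac{2327}{1164} \approx -1.9991$)
$\frac{1}{y{\left(3 \right)} + q} = \frac{1}{\left(-4\right) 3 - \frac{2327}{1164}} = \frac{1}{-12 - \frac{2327}{1164}} = \frac{1}{- \frac{16295}{1164}} = - \frac{1164}{16295}$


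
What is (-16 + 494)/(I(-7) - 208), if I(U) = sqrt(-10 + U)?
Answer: -99424/43281 - 478*I*sqrt(17)/43281 ≈ -2.2972 - 0.045536*I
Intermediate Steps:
(-16 + 494)/(I(-7) - 208) = (-16 + 494)/(sqrt(-10 - 7) - 208) = 478/(sqrt(-17) - 208) = 478/(I*sqrt(17) - 208) = 478/(-208 + I*sqrt(17))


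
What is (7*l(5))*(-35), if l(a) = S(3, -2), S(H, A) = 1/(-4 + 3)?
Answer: 245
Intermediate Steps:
S(H, A) = -1 (S(H, A) = 1/(-1) = -1)
l(a) = -1
(7*l(5))*(-35) = (7*(-1))*(-35) = -7*(-35) = 245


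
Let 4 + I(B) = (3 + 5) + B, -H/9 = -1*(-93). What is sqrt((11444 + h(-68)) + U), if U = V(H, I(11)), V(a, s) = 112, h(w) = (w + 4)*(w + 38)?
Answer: 2*sqrt(3369) ≈ 116.09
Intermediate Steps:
h(w) = (4 + w)*(38 + w)
H = -837 (H = -(-9)*(-93) = -9*93 = -837)
I(B) = 4 + B (I(B) = -4 + ((3 + 5) + B) = -4 + (8 + B) = 4 + B)
U = 112
sqrt((11444 + h(-68)) + U) = sqrt((11444 + (152 + (-68)**2 + 42*(-68))) + 112) = sqrt((11444 + (152 + 4624 - 2856)) + 112) = sqrt((11444 + 1920) + 112) = sqrt(13364 + 112) = sqrt(13476) = 2*sqrt(3369)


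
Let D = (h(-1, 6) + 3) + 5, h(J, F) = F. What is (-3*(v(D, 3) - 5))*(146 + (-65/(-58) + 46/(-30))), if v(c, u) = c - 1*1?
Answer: -506644/145 ≈ -3494.1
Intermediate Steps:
D = 14 (D = (6 + 3) + 5 = 9 + 5 = 14)
v(c, u) = -1 + c (v(c, u) = c - 1 = -1 + c)
(-3*(v(D, 3) - 5))*(146 + (-65/(-58) + 46/(-30))) = (-3*((-1 + 14) - 5))*(146 + (-65/(-58) + 46/(-30))) = (-3*(13 - 5))*(146 + (-65*(-1/58) + 46*(-1/30))) = (-3*8)*(146 + (65/58 - 23/15)) = -24*(146 - 359/870) = -24*126661/870 = -506644/145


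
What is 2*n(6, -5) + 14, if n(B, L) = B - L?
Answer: 36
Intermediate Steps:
2*n(6, -5) + 14 = 2*(6 - 1*(-5)) + 14 = 2*(6 + 5) + 14 = 2*11 + 14 = 22 + 14 = 36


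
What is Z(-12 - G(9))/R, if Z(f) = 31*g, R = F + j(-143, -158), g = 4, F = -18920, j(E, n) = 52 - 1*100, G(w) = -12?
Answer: -31/4742 ≈ -0.0065373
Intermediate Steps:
j(E, n) = -48 (j(E, n) = 52 - 100 = -48)
R = -18968 (R = -18920 - 48 = -18968)
Z(f) = 124 (Z(f) = 31*4 = 124)
Z(-12 - G(9))/R = 124/(-18968) = 124*(-1/18968) = -31/4742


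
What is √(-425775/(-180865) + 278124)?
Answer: 3*√40436046758779/36173 ≈ 527.38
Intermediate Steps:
√(-425775/(-180865) + 278124) = √(-425775*(-1/180865) + 278124) = √(85155/36173 + 278124) = √(10060664607/36173) = 3*√40436046758779/36173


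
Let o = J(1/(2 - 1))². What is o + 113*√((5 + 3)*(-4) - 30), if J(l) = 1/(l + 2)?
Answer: ⅑ + 113*I*√62 ≈ 0.11111 + 889.76*I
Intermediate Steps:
J(l) = 1/(2 + l)
o = ⅑ (o = (1/(2 + 1/(2 - 1)))² = (1/(2 + 1/1))² = (1/(2 + 1))² = (1/3)² = (⅓)² = ⅑ ≈ 0.11111)
o + 113*√((5 + 3)*(-4) - 30) = ⅑ + 113*√((5 + 3)*(-4) - 30) = ⅑ + 113*√(8*(-4) - 30) = ⅑ + 113*√(-32 - 30) = ⅑ + 113*√(-62) = ⅑ + 113*(I*√62) = ⅑ + 113*I*√62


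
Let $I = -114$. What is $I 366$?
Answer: $-41724$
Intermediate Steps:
$I 366 = \left(-114\right) 366 = -41724$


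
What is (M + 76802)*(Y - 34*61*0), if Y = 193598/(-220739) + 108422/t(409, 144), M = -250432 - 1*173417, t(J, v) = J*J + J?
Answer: 1480413096098907/18507861455 ≈ 79988.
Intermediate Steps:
t(J, v) = J + J² (t(J, v) = J² + J = J + J²)
M = -423849 (M = -250432 - 173417 = -423849)
Y = -4265742381/18507861455 (Y = 193598/(-220739) + 108422/((409*(1 + 409))) = 193598*(-1/220739) + 108422/((409*410)) = -193598/220739 + 108422/167690 = -193598/220739 + 108422*(1/167690) = -193598/220739 + 54211/83845 = -4265742381/18507861455 ≈ -0.23048)
(M + 76802)*(Y - 34*61*0) = (-423849 + 76802)*(-4265742381/18507861455 - 34*61*0) = -347047*(-4265742381/18507861455 - 2074*0) = -347047*(-4265742381/18507861455 + 0) = -347047*(-4265742381/18507861455) = 1480413096098907/18507861455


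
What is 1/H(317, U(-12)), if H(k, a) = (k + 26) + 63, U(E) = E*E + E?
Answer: 1/406 ≈ 0.0024631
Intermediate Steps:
U(E) = E + E² (U(E) = E² + E = E + E²)
H(k, a) = 89 + k (H(k, a) = (26 + k) + 63 = 89 + k)
1/H(317, U(-12)) = 1/(89 + 317) = 1/406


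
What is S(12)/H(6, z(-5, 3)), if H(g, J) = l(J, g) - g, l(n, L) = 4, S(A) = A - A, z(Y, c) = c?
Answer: 0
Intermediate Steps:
S(A) = 0
H(g, J) = 4 - g
S(12)/H(6, z(-5, 3)) = 0/(4 - 1*6) = 0/(4 - 6) = 0/(-2) = 0*(-½) = 0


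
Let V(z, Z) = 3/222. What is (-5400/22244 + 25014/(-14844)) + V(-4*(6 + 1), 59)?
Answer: -487249138/254521409 ≈ -1.9144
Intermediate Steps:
V(z, Z) = 1/74 (V(z, Z) = 3*(1/222) = 1/74)
(-5400/22244 + 25014/(-14844)) + V(-4*(6 + 1), 59) = (-5400/22244 + 25014/(-14844)) + 1/74 = (-5400*1/22244 + 25014*(-1/14844)) + 1/74 = (-1350/5561 - 4169/2474) + 1/74 = -26523709/13757914 + 1/74 = -487249138/254521409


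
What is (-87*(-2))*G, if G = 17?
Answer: 2958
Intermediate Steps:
(-87*(-2))*G = -87*(-2)*17 = 174*17 = 2958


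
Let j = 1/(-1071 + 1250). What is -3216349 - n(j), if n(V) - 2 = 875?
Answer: -3217226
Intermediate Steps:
j = 1/179 ≈ 0.0055866
n(V) = 877 (n(V) = 2 + 875 = 877)
-3216349 - n(j) = -3216349 - 1*877 = -3216349 - 877 = -3217226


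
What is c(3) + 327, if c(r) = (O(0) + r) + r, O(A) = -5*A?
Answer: 333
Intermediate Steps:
c(r) = 2*r (c(r) = (-5*0 + r) + r = (0 + r) + r = r + r = 2*r)
c(3) + 327 = 2*3 + 327 = 6 + 327 = 333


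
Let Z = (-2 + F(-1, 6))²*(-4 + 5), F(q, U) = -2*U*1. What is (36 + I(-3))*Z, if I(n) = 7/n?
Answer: 19796/3 ≈ 6598.7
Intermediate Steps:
F(q, U) = -2*U
Z = 196 (Z = (-2 - 2*6)²*(-4 + 5) = (-2 - 12)²*1 = (-14)²*1 = 196*1 = 196)
(36 + I(-3))*Z = (36 + 7/(-3))*196 = (36 + 7*(-⅓))*196 = (36 - 7/3)*196 = (101/3)*196 = 19796/3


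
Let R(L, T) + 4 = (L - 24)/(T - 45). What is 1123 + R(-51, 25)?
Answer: 4491/4 ≈ 1122.8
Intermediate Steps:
R(L, T) = -4 + (-24 + L)/(-45 + T) (R(L, T) = -4 + (L - 24)/(T - 45) = -4 + (-24 + L)/(-45 + T))
1123 + R(-51, 25) = 1123 + (156 - 51 - 4*25)/(-45 + 25) = 1123 + (156 - 51 - 100)/(-20) = 1123 - 1/20*5 = 1123 - 1/4 = 4491/4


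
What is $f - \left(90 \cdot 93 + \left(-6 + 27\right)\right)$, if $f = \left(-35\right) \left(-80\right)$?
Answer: $-5591$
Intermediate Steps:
$f = 2800$
$f - \left(90 \cdot 93 + \left(-6 + 27\right)\right) = 2800 - \left(90 \cdot 93 + \left(-6 + 27\right)\right) = 2800 - \left(8370 + 21\right) = 2800 - 8391 = -5591$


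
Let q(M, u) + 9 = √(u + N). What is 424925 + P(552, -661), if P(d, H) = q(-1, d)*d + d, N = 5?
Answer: 420509 + 552*√557 ≈ 4.3354e+5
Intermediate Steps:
q(M, u) = -9 + √(5 + u) (q(M, u) = -9 + √(u + 5) = -9 + √(5 + u))
P(d, H) = d + d*(-9 + √(5 + d)) (P(d, H) = (-9 + √(5 + d))*d + d = d*(-9 + √(5 + d)) + d = d + d*(-9 + √(5 + d)))
424925 + P(552, -661) = 424925 + 552*(-8 + √(5 + 552)) = 424925 + 552*(-8 + √557) = 424925 + (-4416 + 552*√557) = 420509 + 552*√557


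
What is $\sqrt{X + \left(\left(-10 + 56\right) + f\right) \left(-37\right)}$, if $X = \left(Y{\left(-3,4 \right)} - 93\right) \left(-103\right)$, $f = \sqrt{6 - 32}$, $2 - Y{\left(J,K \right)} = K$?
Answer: $\sqrt{8083 - 37 i \sqrt{26}} \approx 89.912 - 1.049 i$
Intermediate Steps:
$Y{\left(J,K \right)} = 2 - K$
$f = i \sqrt{26}$ ($f = \sqrt{-26} = i \sqrt{26} \approx 5.099 i$)
$X = 9785$ ($X = \left(\left(2 - 4\right) - 93\right) \left(-103\right) = \left(-2 - 93\right) \left(-103\right) = \left(-95\right) \left(-103\right) = 9785$)
$\sqrt{X + \left(\left(-10 + 56\right) + f\right) \left(-37\right)} = \sqrt{9785 + \left(\left(-10 + 56\right) + i \sqrt{26}\right) \left(-37\right)} = \sqrt{9785 + \left(46 + i \sqrt{26}\right) \left(-37\right)} = \sqrt{9785 - \left(1702 + 37 i \sqrt{26}\right)} = \sqrt{8083 - 37 i \sqrt{26}}$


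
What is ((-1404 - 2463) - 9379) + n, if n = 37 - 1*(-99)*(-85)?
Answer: -21624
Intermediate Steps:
n = -8378 (n = 37 + 99*(-85) = 37 - 8415 = -8378)
((-1404 - 2463) - 9379) + n = ((-1404 - 2463) - 9379) - 8378 = (-3867 - 9379) - 8378 = -13246 - 8378 = -21624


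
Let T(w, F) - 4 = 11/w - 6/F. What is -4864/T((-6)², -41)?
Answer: -7179264/6571 ≈ -1092.6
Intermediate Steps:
T(w, F) = 4 - 6/F + 11/w (T(w, F) = 4 + (11/w - 6/F) = 4 + (-6/F + 11/w) = 4 - 6/F + 11/w)
-4864/T((-6)², -41) = -4864/(4 - 6/(-41) + 11/((-6)²)) = -4864/(4 - 6*(-1/41) + 11/36) = -4864/(4 + 6/41 + 11*(1/36)) = -4864/(4 + 6/41 + 11/36) = -4864/6571/1476 = -4864*1476/6571 = -7179264/6571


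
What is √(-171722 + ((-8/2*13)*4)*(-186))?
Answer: I*√133034 ≈ 364.74*I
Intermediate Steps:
√(-171722 + ((-8/2*13)*4)*(-186)) = √(-171722 + ((-8*½*13)*4)*(-186)) = √(-171722 + (-4*13*4)*(-186)) = √(-171722 - 52*4*(-186)) = √(-171722 - 208*(-186)) = √(-171722 + 38688) = √(-133034) = I*√133034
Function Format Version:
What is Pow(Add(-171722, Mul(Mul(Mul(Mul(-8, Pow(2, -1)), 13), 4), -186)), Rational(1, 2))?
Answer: Mul(I, Pow(133034, Rational(1, 2))) ≈ Mul(364.74, I)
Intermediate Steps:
Pow(Add(-171722, Mul(Mul(Mul(Mul(-8, Pow(2, -1)), 13), 4), -186)), Rational(1, 2)) = Pow(Add(-171722, Mul(Mul(Mul(Mul(-8, Rational(1, 2)), 13), 4), -186)), Rational(1, 2)) = Pow(Add(-171722, Mul(Mul(Mul(-4, 13), 4), -186)), Rational(1, 2)) = Pow(Add(-171722, Mul(Mul(-52, 4), -186)), Rational(1, 2)) = Pow(Add(-171722, Mul(-208, -186)), Rational(1, 2)) = Pow(Add(-171722, 38688), Rational(1, 2)) = Pow(-133034, Rational(1, 2)) = Mul(I, Pow(133034, Rational(1, 2)))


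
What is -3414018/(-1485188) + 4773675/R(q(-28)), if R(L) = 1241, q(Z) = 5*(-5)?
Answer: 208648283007/54209362 ≈ 3848.9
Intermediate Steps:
q(Z) = -25
-3414018/(-1485188) + 4773675/R(q(-28)) = -3414018/(-1485188) + 4773675/1241 = -3414018*(-1/1485188) + 4773675*(1/1241) = 1707009/742594 + 4773675/1241 = 208648283007/54209362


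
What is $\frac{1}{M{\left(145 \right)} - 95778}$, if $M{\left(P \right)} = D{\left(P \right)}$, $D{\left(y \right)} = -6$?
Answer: $- \frac{1}{95784} \approx -1.044 \cdot 10^{-5}$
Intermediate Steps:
$M{\left(P \right)} = -6$
$\frac{1}{M{\left(145 \right)} - 95778} = \frac{1}{-6 - 95778} = \frac{1}{-95784} = - \frac{1}{95784}$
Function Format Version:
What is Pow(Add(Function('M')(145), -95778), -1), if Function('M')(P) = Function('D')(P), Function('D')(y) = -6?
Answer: Rational(-1, 95784) ≈ -1.0440e-5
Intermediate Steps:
Function('M')(P) = -6
Pow(Add(Function('M')(145), -95778), -1) = Pow(Add(-6, -95778), -1) = Pow(-95784, -1) = Rational(-1, 95784)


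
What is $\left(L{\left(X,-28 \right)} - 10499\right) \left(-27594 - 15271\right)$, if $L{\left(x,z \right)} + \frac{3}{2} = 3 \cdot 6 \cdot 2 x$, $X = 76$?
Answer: $\frac{665650585}{2} \approx 3.3283 \cdot 10^{8}$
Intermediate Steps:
$L{\left(x,z \right)} = - \frac{3}{2} + 36 x$ ($L{\left(x,z \right)} = - \frac{3}{2} + 3 \cdot 6 \cdot 2 x = - \frac{3}{2} + 18 \cdot 2 x = - \frac{3}{2} + 36 x$)
$\left(L{\left(X,-28 \right)} - 10499\right) \left(-27594 - 15271\right) = \left(\left(- \frac{3}{2} + 36 \cdot 76\right) - 10499\right) \left(-27594 - 15271\right) = \left(\left(- \frac{3}{2} + 2736\right) - 10499\right) \left(-42865\right) = \left(\frac{5469}{2} - 10499\right) \left(-42865\right) = \left(- \frac{15529}{2}\right) \left(-42865\right) = \frac{665650585}{2}$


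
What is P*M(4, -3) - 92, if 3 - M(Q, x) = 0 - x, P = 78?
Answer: -92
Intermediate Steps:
M(Q, x) = 3 + x (M(Q, x) = 3 - (0 - x) = 3 - (-1)*x = 3 + x)
P*M(4, -3) - 92 = 78*(3 - 3) - 92 = 78*0 - 92 = 0 - 92 = -92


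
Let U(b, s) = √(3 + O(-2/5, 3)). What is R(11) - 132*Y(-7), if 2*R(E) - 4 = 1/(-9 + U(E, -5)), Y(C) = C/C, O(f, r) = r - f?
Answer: -97025/746 - 2*√10/373 ≈ -130.08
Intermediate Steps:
U(b, s) = 4*√10/5 (U(b, s) = √(3 + (3 - (-2)/5)) = √(3 + (3 - 1*(-⅖))) = √(3 + (3 + ⅖)) = √(3 + 17/5) = √(32/5) = 4*√10/5)
Y(C) = 1
R(E) = 2 + 1/(2*(-9 + 4*√10/5))
R(11) - 132*Y(-7) = (1447/746 - 2*√10/373) - 132*1 = (1447/746 - 2*√10/373) - 132 = -97025/746 - 2*√10/373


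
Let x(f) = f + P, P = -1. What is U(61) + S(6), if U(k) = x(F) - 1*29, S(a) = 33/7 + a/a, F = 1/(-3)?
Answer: -517/21 ≈ -24.619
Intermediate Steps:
F = -⅓ ≈ -0.33333
S(a) = 40/7 (S(a) = 33*(⅐) + 1 = 33/7 + 1 = 40/7)
x(f) = -1 + f (x(f) = f - 1 = -1 + f)
U(k) = -91/3 (U(k) = (-1 - ⅓) - 1*29 = -4/3 - 29 = -91/3)
U(61) + S(6) = -91/3 + 40/7 = -517/21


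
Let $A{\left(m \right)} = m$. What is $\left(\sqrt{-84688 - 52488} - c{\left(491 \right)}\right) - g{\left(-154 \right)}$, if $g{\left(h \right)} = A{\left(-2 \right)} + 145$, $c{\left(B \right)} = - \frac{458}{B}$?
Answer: $- \frac{69755}{491} + 2 i \sqrt{34294} \approx -142.07 + 370.37 i$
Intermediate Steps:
$g{\left(h \right)} = 143$ ($g{\left(h \right)} = -2 + 145 = 143$)
$\left(\sqrt{-84688 - 52488} - c{\left(491 \right)}\right) - g{\left(-154 \right)} = \left(\sqrt{-84688 - 52488} - - \frac{458}{491}\right) - 143 = \left(\sqrt{-137176} - \left(-458\right) \frac{1}{491}\right) - 143 = \left(2 i \sqrt{34294} - - \frac{458}{491}\right) - 143 = \left(2 i \sqrt{34294} + \frac{458}{491}\right) - 143 = \left(\frac{458}{491} + 2 i \sqrt{34294}\right) - 143 = - \frac{69755}{491} + 2 i \sqrt{34294}$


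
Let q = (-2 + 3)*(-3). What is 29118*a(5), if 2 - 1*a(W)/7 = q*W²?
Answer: 15694602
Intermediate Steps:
q = -3 (q = 1*(-3) = -3)
a(W) = 14 + 21*W² (a(W) = 14 - (-21)*W² = 14 + 21*W²)
29118*a(5) = 29118*(14 + 21*5²) = 29118*(14 + 21*25) = 29118*(14 + 525) = 29118*539 = 15694602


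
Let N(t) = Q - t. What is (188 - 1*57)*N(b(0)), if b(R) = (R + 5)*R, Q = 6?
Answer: 786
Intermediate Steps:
b(R) = R*(5 + R) (b(R) = (5 + R)*R = R*(5 + R))
N(t) = 6 - t
(188 - 1*57)*N(b(0)) = (188 - 1*57)*(6 - 0*(5 + 0)) = (188 - 57)*(6 - 0*5) = 131*(6 - 1*0) = 131*(6 + 0) = 131*6 = 786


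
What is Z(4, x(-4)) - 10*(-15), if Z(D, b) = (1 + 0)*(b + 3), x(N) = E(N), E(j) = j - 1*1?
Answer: 148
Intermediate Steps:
E(j) = -1 + j (E(j) = j - 1 = -1 + j)
x(N) = -1 + N
Z(D, b) = 3 + b (Z(D, b) = 1*(3 + b) = 3 + b)
Z(4, x(-4)) - 10*(-15) = (3 + (-1 - 4)) - 10*(-15) = (3 - 5) + 150 = -2 + 150 = 148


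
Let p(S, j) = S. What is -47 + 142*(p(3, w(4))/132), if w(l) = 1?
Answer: -963/22 ≈ -43.773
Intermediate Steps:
-47 + 142*(p(3, w(4))/132) = -47 + 142*(3/132) = -47 + 142*(3*(1/132)) = -47 + 142*(1/44) = -47 + 71/22 = -963/22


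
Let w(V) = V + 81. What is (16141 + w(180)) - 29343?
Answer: -12941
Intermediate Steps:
w(V) = 81 + V
(16141 + w(180)) - 29343 = (16141 + (81 + 180)) - 29343 = (16141 + 261) - 29343 = 16402 - 29343 = -12941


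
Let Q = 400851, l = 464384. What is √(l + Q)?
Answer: √865235 ≈ 930.18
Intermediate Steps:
√(l + Q) = √(464384 + 400851) = √865235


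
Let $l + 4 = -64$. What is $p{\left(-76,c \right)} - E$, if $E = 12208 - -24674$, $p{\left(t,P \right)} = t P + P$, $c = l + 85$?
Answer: $-38157$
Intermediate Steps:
$l = -68$ ($l = -4 - 64 = -68$)
$c = 17$ ($c = -68 + 85 = 17$)
$p{\left(t,P \right)} = P + P t$ ($p{\left(t,P \right)} = P t + P = P + P t$)
$E = 36882$ ($E = 12208 + 24674 = 36882$)
$p{\left(-76,c \right)} - E = 17 \left(1 - 76\right) - 36882 = 17 \left(-75\right) - 36882 = -1275 - 36882 = -38157$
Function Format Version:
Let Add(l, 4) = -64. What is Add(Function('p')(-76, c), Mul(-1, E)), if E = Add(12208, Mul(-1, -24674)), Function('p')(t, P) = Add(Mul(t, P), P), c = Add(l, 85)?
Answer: -38157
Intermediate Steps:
l = -68 (l = Add(-4, -64) = -68)
c = 17 (c = Add(-68, 85) = 17)
Function('p')(t, P) = Add(P, Mul(P, t)) (Function('p')(t, P) = Add(Mul(P, t), P) = Add(P, Mul(P, t)))
E = 36882 (E = Add(12208, 24674) = 36882)
Add(Function('p')(-76, c), Mul(-1, E)) = Add(Mul(17, Add(1, -76)), Mul(-1, 36882)) = Add(Mul(17, -75), -36882) = Add(-1275, -36882) = -38157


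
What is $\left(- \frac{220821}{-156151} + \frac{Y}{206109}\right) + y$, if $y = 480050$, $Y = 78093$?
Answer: $\frac{1716671957126498}{3576014051} \approx 4.8005 \cdot 10^{5}$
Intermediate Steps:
$\left(- \frac{220821}{-156151} + \frac{Y}{206109}\right) + y = \left(- \frac{220821}{-156151} + \frac{78093}{206109}\right) + 480050 = \left(\left(-220821\right) \left(- \frac{1}{156151}\right) + 78093 \cdot \frac{1}{206109}\right) + 480050 = \left(\frac{220821}{156151} + \frac{8677}{22901}\right) + 480050 = \frac{6411943948}{3576014051} + 480050 = \frac{1716671957126498}{3576014051}$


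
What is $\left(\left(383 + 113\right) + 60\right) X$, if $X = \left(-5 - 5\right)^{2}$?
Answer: $55600$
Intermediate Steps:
$X = 100$ ($X = \left(-10\right)^{2} = 100$)
$\left(\left(383 + 113\right) + 60\right) X = \left(\left(383 + 113\right) + 60\right) 100 = \left(496 + 60\right) 100 = 556 \cdot 100 = 55600$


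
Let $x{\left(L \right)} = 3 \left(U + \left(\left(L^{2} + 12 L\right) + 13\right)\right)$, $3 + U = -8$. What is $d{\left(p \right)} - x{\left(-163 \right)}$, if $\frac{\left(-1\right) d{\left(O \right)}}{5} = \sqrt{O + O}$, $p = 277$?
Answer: $-73845 - 5 \sqrt{554} \approx -73963.0$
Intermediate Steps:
$U = -11$ ($U = -3 - 8 = -11$)
$x{\left(L \right)} = 6 + 3 L^{2} + 36 L$ ($x{\left(L \right)} = 3 \left(-11 + \left(\left(L^{2} + 12 L\right) + 13\right)\right) = 3 \left(-11 + \left(13 + L^{2} + 12 L\right)\right) = 3 \left(2 + L^{2} + 12 L\right) = 6 + 3 L^{2} + 36 L$)
$d{\left(O \right)} = - 5 \sqrt{2} \sqrt{O}$ ($d{\left(O \right)} = - 5 \sqrt{O + O} = - 5 \sqrt{2 O} = - 5 \sqrt{2} \sqrt{O}$)
$d{\left(p \right)} - x{\left(-163 \right)} = - 5 \sqrt{2} \sqrt{277} - \left(6 + 3 \left(-163\right)^{2} + 36 \left(-163\right)\right) = - 5 \sqrt{554} - \left(6 + 3 \cdot 26569 - 5868\right) = - 5 \sqrt{554} - \left(6 + 79707 - 5868\right) = - 5 \sqrt{554} - 73845 = -73845 - 5 \sqrt{554}$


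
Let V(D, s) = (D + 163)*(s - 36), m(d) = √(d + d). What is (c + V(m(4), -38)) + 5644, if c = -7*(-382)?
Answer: -3744 - 148*√2 ≈ -3953.3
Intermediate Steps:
m(d) = √2*√d (m(d) = √(2*d) = √2*√d)
V(D, s) = (-36 + s)*(163 + D) (V(D, s) = (163 + D)*(-36 + s) = (-36 + s)*(163 + D))
c = 2674
(c + V(m(4), -38)) + 5644 = (2674 + (-5868 - 36*√2*√4 + 163*(-38) + (√2*√4)*(-38))) + 5644 = (2674 + (-5868 - 36*√2*2 - 6194 + (√2*2)*(-38))) + 5644 = (2674 + (-5868 - 72*√2 - 6194 + (2*√2)*(-38))) + 5644 = (2674 + (-5868 - 72*√2 - 6194 - 76*√2)) + 5644 = (2674 + (-12062 - 148*√2)) + 5644 = (-9388 - 148*√2) + 5644 = -3744 - 148*√2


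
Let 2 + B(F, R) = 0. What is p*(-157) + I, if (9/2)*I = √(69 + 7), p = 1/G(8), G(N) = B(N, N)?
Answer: 157/2 + 4*√19/9 ≈ 80.437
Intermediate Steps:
B(F, R) = -2 (B(F, R) = -2 + 0 = -2)
G(N) = -2
p = -½ (p = 1/(-2) = -½ ≈ -0.50000)
I = 4*√19/9 (I = 2*√(69 + 7)/9 = 2*√76/9 = 2*(2*√19)/9 = 4*√19/9 ≈ 1.9373)
p*(-157) + I = -½*(-157) + 4*√19/9 = 157/2 + 4*√19/9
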